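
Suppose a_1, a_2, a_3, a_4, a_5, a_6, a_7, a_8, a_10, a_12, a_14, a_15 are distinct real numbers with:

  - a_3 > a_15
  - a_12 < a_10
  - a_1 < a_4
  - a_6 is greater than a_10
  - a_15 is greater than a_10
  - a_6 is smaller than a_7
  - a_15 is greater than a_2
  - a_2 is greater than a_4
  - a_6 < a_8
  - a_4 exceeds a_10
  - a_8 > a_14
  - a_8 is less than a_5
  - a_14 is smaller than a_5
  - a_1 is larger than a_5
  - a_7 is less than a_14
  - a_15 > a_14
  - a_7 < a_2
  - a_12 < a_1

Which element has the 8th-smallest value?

a_1

Piecing the relations together gives one ordering: a_12 < a_10 < a_6 < a_7 < a_14 < a_8 < a_5 < a_1 < a_4 < a_2 < a_15 < a_3.
The 8th smallest is a_1.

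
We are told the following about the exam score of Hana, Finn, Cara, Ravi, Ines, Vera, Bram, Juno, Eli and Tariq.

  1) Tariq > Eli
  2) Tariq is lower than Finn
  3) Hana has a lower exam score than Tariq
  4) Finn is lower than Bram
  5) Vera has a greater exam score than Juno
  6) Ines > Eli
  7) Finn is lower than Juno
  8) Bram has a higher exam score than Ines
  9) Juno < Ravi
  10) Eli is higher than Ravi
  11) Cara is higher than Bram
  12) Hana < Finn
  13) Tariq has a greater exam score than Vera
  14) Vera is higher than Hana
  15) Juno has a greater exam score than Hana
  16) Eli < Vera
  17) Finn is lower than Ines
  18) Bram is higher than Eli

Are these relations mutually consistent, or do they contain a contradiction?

Chaining the given relations yields Juno < Ravi < Eli < Vera < Tariq < Finn, so Juno < Finn. But one relation states Finn < Juno. These cannot both hold.

inconsistent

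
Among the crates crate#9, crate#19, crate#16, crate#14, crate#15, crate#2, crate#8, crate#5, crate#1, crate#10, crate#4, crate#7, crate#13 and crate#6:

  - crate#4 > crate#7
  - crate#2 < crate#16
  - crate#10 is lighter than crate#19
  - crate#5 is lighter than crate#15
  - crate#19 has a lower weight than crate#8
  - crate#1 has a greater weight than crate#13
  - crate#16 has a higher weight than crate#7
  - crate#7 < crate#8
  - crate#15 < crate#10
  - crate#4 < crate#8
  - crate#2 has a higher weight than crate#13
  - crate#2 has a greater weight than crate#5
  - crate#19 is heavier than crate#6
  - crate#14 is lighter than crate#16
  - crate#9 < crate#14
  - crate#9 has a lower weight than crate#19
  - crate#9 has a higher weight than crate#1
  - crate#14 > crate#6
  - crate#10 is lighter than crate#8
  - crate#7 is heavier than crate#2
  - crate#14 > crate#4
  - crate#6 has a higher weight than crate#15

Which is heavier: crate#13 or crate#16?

crate#16

Link the given pairs in sequence: crate#13 < crate#2; crate#2 < crate#7; crate#7 < crate#4; crate#4 < crate#14; crate#14 < crate#16.
Together: crate#13 < crate#2 < crate#7 < crate#4 < crate#14 < crate#16.
So crate#13 < crate#16; crate#16 is the heavier of the two.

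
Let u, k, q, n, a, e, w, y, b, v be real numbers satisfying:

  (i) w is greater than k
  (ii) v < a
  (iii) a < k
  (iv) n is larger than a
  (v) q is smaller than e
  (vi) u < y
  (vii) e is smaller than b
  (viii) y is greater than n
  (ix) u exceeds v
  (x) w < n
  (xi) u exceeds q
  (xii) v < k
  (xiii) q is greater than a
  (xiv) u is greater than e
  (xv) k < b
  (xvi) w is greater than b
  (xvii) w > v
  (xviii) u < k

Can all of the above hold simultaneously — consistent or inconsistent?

consistent

Every relation is compatible with v < a < q < e < u < k < b < w < n < y; the set is consistent.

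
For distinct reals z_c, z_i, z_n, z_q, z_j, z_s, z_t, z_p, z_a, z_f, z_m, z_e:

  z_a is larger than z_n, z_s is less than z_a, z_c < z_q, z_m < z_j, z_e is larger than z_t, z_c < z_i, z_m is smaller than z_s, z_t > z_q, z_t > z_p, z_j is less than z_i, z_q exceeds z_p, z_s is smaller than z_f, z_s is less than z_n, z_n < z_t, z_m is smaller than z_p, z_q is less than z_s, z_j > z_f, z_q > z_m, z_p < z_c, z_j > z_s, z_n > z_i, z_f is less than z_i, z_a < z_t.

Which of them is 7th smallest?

z_j

Piecing the relations together gives one ordering: z_m < z_p < z_c < z_q < z_s < z_f < z_j < z_i < z_n < z_a < z_t < z_e.
The 7th smallest is z_j.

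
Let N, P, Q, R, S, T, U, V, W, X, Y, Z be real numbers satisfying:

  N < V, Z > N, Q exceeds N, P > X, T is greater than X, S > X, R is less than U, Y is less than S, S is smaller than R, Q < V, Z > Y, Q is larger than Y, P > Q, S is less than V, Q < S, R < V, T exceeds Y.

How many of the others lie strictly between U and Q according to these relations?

2

Chaining upward from Q reaches: P, S, R, V.
Chaining downward from U reaches: N, Y, X, S, R.
Strictly between Q and U are those in both lists: S, R — 2 elements.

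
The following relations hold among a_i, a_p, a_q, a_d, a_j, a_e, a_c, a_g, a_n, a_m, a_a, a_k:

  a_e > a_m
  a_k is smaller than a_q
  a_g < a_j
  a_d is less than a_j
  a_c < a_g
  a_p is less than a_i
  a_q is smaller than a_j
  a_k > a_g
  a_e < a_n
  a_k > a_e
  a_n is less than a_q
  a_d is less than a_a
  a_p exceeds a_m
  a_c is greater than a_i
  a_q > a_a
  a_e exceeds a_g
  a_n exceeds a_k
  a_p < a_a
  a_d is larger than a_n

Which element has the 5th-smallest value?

The consecutive relations fix a unique order: a_m < a_p < a_i < a_c < a_g < a_e < a_k < a_n < a_d < a_a < a_q < a_j.
Counting 5 from the smallest end gives a_g.

a_g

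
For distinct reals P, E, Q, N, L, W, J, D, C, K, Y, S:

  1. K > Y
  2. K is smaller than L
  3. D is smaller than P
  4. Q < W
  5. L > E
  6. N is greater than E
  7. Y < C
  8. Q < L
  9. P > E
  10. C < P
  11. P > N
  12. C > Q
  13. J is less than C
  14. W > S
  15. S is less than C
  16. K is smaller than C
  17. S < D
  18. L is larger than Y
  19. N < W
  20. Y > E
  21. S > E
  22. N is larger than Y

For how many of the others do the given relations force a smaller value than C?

Directly below C: Y, J, Q, K, S.
One step further: E (6 so far).
Nothing else is reachable below C; 6 in all.

6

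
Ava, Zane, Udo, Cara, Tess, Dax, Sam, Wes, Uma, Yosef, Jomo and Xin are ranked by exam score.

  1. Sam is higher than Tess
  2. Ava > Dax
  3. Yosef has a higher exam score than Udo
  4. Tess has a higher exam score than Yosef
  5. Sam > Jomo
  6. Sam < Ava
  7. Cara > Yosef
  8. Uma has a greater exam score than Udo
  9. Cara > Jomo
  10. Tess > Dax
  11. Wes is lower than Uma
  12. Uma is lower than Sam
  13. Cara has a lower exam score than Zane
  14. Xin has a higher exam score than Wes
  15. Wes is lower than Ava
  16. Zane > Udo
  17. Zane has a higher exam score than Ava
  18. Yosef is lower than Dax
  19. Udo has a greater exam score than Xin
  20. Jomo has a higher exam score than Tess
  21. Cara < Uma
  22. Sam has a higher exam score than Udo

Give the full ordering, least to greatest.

Wes < Xin < Udo < Yosef < Dax < Tess < Jomo < Cara < Uma < Sam < Ava < Zane

Each adjacent pair is fixed by a given relation: Wes < Xin; Xin < Udo; Udo < Yosef; Yosef < Dax; Dax < Tess; Tess < Jomo; Jomo < Cara; Cara < Uma; Uma < Sam; Sam < Ava; Ava < Zane. Chaining them end to end gives the full order.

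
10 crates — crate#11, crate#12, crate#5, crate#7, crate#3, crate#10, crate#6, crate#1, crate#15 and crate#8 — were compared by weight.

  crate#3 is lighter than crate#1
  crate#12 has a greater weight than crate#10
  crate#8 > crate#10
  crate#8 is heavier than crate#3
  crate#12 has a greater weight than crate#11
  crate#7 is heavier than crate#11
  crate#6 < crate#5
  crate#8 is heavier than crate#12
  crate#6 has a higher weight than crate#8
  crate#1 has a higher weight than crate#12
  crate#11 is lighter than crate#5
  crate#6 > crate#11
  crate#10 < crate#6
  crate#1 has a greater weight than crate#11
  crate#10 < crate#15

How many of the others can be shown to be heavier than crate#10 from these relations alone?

The elements the relations force above crate#10 are crate#12, crate#15, crate#1, crate#8, crate#6, crate#5 — no chain reaches any other.
That is 6.

6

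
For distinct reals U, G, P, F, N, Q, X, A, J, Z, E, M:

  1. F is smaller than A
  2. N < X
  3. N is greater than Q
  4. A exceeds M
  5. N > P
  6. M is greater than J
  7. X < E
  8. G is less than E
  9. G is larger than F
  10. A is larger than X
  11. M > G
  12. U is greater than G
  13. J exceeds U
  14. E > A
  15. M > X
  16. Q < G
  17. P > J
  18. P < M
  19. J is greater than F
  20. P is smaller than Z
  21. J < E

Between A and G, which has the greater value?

A

G < U and U < J give G < J.
With J < P: G < U < J < P.
With P < N: G < U < J < P < N.
Then N < X extends the chain to X.
Then X < M extends the chain to M.
With M < A: G < U < J < P < N < X < M < A.
So G < A; A is the larger of the two.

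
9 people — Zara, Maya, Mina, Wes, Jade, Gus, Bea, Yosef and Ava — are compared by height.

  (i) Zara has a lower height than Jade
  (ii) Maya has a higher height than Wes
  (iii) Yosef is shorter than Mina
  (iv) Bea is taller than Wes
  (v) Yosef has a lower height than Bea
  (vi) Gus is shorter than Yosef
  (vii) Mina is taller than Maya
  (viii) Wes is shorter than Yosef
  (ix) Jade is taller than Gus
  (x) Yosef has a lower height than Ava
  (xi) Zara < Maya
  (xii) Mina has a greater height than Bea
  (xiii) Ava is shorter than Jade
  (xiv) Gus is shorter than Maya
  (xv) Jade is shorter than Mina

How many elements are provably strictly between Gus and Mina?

5

Chaining upward from Gus reaches: Maya, Yosef, Ava, Jade, Bea.
Chaining downward from Mina reaches: Wes, Zara, Maya, Yosef, Ava, Jade, Bea.
Strictly between Gus and Mina are those in both lists: Maya, Yosef, Ava, Jade, Bea — 5 elements.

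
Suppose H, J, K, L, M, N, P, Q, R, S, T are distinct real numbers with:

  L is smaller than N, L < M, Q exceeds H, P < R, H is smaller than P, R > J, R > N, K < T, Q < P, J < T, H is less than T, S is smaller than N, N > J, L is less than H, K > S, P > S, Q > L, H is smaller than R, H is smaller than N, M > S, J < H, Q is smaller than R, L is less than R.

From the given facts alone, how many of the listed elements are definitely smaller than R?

7

Directly below R: L, J, H, Q, N, P.
One step further: S (7 so far).
Nothing else is reachable below R; 7 in all.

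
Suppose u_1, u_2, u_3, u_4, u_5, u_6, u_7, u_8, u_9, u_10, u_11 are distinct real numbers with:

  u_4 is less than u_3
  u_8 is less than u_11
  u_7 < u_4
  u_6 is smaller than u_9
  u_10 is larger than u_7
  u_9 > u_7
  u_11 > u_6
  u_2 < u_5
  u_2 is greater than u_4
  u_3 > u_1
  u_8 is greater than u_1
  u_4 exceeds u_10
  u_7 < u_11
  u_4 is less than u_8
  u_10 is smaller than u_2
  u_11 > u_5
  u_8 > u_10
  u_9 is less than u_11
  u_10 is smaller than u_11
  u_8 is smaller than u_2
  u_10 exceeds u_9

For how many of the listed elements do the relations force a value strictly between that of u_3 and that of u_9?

2

Chaining upward from u_9 reaches: u_10, u_4, u_8, u_2, u_5, u_11.
Chaining downward from u_3 reaches: u_6, u_1, u_7, u_10, u_4.
Strictly between u_9 and u_3 are those in both lists: u_10, u_4 — 2 elements.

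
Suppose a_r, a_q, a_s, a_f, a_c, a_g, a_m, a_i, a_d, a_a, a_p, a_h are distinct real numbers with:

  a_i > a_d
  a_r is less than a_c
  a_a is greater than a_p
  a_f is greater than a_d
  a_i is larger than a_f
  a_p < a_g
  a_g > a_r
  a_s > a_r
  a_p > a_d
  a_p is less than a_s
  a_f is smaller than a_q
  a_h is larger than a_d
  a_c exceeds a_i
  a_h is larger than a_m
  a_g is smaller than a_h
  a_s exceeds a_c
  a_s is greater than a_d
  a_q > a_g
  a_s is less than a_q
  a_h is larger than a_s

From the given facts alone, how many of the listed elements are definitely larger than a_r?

Directly above a_r: a_c, a_g, a_s.
One step further: a_h, a_q (5 so far).
No other element is forced above a_r by the given relations, so the count is 5.

5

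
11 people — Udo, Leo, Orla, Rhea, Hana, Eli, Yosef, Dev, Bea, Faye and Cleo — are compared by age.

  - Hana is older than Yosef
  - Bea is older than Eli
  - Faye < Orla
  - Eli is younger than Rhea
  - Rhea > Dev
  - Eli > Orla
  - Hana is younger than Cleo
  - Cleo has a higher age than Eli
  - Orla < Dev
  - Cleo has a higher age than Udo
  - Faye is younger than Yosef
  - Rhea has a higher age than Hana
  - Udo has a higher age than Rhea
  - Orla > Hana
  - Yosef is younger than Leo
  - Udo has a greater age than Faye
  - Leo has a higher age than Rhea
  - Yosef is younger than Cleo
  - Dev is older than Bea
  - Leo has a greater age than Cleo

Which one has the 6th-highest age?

Bea

Piecing the relations together gives one ordering: Faye < Yosef < Hana < Orla < Eli < Bea < Dev < Rhea < Udo < Cleo < Leo.
The 6th largest is Bea.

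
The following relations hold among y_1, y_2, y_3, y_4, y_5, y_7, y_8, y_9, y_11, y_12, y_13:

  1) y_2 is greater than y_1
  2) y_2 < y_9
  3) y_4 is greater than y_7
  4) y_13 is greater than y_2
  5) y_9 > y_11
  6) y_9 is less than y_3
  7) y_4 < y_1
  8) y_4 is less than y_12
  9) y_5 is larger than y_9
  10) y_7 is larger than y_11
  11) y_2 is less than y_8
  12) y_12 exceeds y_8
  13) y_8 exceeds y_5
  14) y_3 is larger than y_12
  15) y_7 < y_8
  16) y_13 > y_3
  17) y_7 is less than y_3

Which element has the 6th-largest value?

y_9

The consecutive relations fix a unique order: y_11 < y_7 < y_4 < y_1 < y_2 < y_9 < y_5 < y_8 < y_12 < y_3 < y_13.
The 6th largest is y_9.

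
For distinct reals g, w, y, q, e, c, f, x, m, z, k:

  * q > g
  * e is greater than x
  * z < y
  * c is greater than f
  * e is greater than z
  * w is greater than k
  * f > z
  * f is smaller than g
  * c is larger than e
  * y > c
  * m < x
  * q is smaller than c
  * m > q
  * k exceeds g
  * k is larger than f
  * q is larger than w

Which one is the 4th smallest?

k

Piecing the relations together gives one ordering: z < f < g < k < w < q < m < x < e < c < y.
The 4th smallest is k.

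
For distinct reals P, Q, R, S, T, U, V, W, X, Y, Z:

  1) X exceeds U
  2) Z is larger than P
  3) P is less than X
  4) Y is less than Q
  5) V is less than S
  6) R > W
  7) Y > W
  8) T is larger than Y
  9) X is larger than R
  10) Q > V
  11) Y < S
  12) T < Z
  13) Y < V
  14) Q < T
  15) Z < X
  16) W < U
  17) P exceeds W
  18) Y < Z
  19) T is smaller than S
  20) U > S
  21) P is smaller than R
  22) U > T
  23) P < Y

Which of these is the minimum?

P is not least since W < P; Y is not least since W < Y; V is not least since Y < V; R is not least since W < R; Q is not least since Y < Q; T is not least since Q < T; Z is not least since Y < Z; S is not least since Y < S; U is not least since S < U; X is not least since Z < X.
Only W has nothing below it, so W is the minimum.

W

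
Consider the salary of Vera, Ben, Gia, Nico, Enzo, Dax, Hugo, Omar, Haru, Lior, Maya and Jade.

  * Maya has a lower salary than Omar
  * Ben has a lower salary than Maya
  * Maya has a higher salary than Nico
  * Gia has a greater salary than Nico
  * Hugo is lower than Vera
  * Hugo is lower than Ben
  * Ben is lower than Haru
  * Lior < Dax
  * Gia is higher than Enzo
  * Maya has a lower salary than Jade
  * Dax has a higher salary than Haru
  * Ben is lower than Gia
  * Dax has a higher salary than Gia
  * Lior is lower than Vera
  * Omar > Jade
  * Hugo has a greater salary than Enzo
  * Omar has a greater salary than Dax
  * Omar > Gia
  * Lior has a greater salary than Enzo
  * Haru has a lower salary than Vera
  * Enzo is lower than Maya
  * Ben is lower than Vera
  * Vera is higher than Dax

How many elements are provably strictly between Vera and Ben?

3

The relations place Ben below Vera. An element lies strictly between them when it is forced above Ben and also forced below Vera.
Above Ben: {Maya, Gia, Jade, Haru, Dax, Omar}. Below Vera: {Enzo, Hugo, Lior, Nico, Gia, Haru, Dax}.
Intersection: {Gia, Haru, Dax} — 3.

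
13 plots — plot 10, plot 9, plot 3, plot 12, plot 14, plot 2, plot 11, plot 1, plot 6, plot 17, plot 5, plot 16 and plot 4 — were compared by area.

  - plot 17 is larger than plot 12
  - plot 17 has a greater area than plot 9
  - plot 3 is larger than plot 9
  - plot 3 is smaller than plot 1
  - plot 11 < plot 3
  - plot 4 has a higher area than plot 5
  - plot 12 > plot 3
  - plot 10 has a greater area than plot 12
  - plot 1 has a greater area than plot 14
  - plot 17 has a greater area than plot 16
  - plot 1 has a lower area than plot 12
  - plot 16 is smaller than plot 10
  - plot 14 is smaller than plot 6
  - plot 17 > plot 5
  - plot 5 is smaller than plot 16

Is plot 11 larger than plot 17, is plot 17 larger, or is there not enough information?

Link the given pairs in sequence: plot 11 < plot 3; plot 3 < plot 1; plot 1 < plot 12; plot 12 < plot 17.
Chaining these gives plot 11 < plot 3 < plot 1 < plot 12 < plot 17.
So plot 17 is larger.

plot 17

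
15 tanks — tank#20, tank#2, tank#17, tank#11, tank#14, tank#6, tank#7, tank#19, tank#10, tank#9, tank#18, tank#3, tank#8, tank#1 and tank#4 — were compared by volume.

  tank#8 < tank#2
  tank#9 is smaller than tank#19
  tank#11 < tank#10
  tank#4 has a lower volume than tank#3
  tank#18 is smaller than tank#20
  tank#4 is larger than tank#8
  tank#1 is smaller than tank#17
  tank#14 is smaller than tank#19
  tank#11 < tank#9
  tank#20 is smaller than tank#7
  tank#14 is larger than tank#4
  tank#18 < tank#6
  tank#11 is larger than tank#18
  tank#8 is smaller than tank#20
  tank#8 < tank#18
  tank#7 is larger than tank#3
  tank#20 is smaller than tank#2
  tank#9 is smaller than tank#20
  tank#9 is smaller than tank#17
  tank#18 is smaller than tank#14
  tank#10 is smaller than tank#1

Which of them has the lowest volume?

Chaining upward from tank#8: directly above it, tank#4, tank#18, tank#20, tank#2; then tank#11, tank#14, tank#3, tank#7, tank#6; then tank#9, tank#10, tank#19; then tank#1, tank#17.
That covers every other element, and nothing is given below tank#8, so tank#8 is the lowest volume.

tank#8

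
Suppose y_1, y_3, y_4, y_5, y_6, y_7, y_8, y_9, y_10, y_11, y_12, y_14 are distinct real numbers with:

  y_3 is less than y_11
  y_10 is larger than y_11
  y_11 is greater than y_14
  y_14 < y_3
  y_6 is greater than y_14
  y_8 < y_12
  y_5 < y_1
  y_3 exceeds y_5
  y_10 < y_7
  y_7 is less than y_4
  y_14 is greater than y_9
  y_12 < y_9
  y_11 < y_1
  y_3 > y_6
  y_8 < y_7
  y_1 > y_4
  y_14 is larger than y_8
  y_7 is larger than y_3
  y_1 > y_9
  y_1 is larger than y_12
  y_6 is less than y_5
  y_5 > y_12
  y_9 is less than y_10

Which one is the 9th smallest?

y_10

Chaining the given pairs: y_8 < y_12 < y_9 < y_14 < y_6 < y_5 < y_3 < y_11 < y_10 < y_7 < y_4 < y_1.
Counting 9 from the smallest end gives y_10.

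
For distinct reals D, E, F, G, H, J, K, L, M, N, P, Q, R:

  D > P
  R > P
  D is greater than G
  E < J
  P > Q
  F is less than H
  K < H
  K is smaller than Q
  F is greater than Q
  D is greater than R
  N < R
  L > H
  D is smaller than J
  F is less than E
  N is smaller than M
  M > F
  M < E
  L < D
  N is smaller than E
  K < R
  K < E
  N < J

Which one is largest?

J

G is not greatest since G < D; K is not greatest since K < E; Q is not greatest since Q < P; F is not greatest since F < H; H is not greatest since H < L; P is not greatest since P < D; N is not greatest since N < J; M is not greatest since M < E; R is not greatest since R < D; E is not greatest since E < J; L is not greatest since L < D; D is not greatest since D < J.
Only J has nothing above it, so J is the largest.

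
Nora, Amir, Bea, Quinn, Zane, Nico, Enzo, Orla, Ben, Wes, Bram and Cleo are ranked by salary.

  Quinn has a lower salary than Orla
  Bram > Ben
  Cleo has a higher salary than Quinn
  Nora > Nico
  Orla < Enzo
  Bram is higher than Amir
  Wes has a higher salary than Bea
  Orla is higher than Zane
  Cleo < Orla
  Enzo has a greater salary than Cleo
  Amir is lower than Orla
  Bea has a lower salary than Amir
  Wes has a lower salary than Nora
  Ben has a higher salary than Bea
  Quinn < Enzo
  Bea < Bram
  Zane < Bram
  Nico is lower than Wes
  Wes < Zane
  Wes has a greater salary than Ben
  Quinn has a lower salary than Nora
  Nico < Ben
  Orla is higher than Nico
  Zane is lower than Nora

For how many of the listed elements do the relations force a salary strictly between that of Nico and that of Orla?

3

Chaining upward from Nico reaches: Ben, Wes, Zane, Bram, Enzo, Nora.
Chaining downward from Orla reaches: Bea, Quinn, Ben, Wes, Cleo, Amir, Zane.
Strictly between Nico and Orla are those in both lists: Ben, Wes, Zane — 3 elements.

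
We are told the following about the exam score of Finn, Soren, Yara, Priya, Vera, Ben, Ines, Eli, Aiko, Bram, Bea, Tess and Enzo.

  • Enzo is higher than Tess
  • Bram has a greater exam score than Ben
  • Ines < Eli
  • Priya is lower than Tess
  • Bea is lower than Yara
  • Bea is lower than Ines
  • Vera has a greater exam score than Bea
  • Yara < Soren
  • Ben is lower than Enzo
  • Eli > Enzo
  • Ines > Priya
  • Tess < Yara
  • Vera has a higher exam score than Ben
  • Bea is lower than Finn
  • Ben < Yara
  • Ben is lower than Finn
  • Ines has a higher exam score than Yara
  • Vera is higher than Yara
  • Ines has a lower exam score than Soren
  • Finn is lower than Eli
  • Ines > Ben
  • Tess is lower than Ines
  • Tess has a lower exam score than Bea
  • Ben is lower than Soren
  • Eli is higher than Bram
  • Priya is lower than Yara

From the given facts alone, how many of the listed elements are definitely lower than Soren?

From Soren the given relations immediately reach Ben, Yara, Ines.
From those, Priya, Tess, Bea — 6 in total.
Nothing else is reachable below Soren; 6 in all.

6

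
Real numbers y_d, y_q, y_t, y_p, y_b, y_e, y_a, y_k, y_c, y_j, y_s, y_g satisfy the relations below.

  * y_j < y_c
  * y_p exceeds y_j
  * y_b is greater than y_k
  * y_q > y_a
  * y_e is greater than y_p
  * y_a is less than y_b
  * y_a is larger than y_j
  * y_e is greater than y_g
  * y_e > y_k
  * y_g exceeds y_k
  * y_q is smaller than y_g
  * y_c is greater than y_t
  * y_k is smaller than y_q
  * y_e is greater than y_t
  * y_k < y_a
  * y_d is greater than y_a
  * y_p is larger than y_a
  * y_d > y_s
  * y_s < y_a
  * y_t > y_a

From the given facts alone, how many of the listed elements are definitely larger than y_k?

Directly above y_k: y_a, y_q, y_b, y_g, y_e.
One step further: y_t, y_d, y_p (8 so far).
One step further: y_c (9 so far).
No other element is forced above y_k by the given relations, so the count is 9.

9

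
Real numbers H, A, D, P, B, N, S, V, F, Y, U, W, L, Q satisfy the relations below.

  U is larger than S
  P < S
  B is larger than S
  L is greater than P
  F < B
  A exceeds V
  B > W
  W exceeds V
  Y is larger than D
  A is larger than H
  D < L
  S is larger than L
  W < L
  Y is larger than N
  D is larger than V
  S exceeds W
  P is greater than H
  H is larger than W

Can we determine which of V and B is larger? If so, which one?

V < W and W < H give V < H.
Then H < P extends the chain to P.
Then P < L extends the chain to L.
With L < S: V < W < H < P < L < S.
With S < B: V < W < H < P < L < S < B.
So B is larger.

B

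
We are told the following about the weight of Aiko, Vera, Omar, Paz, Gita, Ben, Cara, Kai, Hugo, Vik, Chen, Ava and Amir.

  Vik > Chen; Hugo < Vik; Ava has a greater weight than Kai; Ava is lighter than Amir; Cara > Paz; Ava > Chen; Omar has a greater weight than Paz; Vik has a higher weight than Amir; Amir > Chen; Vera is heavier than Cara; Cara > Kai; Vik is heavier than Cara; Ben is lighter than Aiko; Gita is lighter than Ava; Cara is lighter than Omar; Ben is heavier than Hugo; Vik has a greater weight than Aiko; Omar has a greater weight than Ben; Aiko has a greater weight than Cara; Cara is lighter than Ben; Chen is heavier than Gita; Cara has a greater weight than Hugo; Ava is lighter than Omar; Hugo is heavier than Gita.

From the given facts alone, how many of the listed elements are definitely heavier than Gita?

The elements the relations force above Gita are Hugo, Chen, Cara, Ben, Ava, Vera, Omar, Aiko, Amir, Vik — no chain reaches any other.
That is 10.

10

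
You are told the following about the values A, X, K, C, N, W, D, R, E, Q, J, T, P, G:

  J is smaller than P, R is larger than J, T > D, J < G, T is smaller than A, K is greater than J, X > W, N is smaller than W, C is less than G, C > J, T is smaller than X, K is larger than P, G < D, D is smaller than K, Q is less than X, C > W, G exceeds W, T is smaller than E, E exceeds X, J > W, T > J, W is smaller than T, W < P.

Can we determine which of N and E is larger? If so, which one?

N < W and W < C give N < C.
Then C < G extends the chain to G.
With G < D: N < W < C < G < D.
Then D < T extends the chain to T.
Then T < X extends the chain to X.
With X < E: N < W < C < G < D < T < X < E.
So E is larger.

E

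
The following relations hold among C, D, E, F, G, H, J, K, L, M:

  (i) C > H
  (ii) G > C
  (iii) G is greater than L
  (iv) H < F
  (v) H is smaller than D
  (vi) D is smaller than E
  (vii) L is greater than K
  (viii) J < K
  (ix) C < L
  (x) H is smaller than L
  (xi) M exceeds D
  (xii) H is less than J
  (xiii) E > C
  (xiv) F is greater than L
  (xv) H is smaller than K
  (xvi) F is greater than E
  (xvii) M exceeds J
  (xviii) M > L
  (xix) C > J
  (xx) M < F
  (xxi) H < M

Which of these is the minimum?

D is not least since H < D; J is not least since H < J; C is not least since H < C; K is not least since J < K; L is not least since H < L; M is not least since D < M; E is not least since C < E; F is not least since H < F; G is not least since C < G.
Only H has nothing below it, so H is the minimum.

H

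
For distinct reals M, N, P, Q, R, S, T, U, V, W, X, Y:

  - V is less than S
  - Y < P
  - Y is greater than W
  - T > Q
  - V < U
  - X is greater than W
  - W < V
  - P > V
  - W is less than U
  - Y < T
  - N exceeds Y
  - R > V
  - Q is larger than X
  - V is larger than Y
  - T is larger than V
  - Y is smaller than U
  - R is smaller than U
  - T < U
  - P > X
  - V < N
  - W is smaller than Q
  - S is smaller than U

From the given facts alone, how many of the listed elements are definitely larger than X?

Directly above X: Q, P.
One step further: T (3 so far).
One step further: U (4 so far).
No other element is forced above X by the given relations, so the count is 4.

4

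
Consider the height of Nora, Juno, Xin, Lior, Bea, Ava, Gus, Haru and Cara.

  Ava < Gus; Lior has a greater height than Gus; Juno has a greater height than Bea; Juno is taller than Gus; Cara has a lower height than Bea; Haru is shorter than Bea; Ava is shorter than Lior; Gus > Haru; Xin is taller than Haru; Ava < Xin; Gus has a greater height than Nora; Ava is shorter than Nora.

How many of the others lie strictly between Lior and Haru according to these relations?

1

The relations place Haru below Lior. An element lies strictly between them when it is forced above Haru and also forced below Lior.
Above Haru: {Bea, Gus, Xin, Juno}. Below Lior: {Ava, Nora, Gus}.
Intersection: {Gus} — 1.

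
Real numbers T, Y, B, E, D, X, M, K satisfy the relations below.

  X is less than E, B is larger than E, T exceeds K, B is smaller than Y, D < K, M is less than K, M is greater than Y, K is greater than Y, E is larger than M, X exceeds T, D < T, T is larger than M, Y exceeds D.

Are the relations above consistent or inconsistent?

Chaining the given relations yields Y < M < K < T < X < E < B, so Y < B. But one relation states B < Y. These cannot both hold.

inconsistent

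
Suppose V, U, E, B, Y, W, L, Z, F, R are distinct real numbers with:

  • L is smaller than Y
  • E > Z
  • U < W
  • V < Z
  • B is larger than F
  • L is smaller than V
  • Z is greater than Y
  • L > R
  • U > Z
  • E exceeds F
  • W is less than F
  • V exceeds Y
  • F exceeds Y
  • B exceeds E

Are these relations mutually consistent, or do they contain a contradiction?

consistent

The single ordering R < L < Y < V < Z < U < W < F < E < B satisfies every listed relation, so no contradiction arises.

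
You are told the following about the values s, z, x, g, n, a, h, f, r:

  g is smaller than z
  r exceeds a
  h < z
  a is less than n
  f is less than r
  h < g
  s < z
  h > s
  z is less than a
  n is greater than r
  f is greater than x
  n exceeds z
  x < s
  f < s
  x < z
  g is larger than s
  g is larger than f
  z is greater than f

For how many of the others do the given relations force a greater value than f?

From f the given relations immediately reach s, g, z, r.
From those, h, a, n — 7 in total.
Nothing else is reachable above f; 7 in all.

7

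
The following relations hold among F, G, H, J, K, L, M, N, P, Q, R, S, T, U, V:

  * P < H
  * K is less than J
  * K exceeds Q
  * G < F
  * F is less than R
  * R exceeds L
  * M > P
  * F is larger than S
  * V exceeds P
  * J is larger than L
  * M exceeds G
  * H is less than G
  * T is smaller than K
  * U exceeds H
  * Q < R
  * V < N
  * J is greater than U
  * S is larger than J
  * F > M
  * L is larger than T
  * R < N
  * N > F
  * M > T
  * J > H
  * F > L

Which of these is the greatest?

Chaining downward from N: directly below it, V, F, R; then P, L, Q, S, G, M; then H, T, J; then U, K.
That covers every other element, and nothing is given above N, so N is the greatest.

N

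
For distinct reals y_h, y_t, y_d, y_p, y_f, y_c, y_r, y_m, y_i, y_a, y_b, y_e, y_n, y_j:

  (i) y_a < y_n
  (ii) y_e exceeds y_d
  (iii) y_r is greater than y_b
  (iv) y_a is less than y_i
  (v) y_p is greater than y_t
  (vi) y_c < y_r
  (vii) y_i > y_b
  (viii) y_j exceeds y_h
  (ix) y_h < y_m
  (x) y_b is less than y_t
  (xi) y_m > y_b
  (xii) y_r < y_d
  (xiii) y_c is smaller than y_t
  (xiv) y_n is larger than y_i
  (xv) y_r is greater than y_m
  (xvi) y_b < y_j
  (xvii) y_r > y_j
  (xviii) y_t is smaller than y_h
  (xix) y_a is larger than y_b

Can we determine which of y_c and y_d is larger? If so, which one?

y_d

y_c < y_t and y_t < y_h give y_c < y_h.
Then y_h < y_m extends the chain to y_m.
With y_m < y_r: y_c < y_t < y_h < y_m < y_r.
With y_r < y_d: y_c < y_t < y_h < y_m < y_r < y_d.
So y_d is larger.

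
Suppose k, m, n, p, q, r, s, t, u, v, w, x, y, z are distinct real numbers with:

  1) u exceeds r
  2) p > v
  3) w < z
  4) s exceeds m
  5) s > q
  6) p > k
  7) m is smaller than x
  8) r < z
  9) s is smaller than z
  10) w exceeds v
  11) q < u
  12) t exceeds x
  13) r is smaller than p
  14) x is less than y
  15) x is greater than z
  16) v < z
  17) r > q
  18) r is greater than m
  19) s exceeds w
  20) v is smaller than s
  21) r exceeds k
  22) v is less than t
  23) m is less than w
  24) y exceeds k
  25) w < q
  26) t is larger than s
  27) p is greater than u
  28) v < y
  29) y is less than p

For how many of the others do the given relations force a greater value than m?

10

The elements the relations force above m are w, q, r, s, z, u, x, y, p, t — no chain reaches any other.
That is 10.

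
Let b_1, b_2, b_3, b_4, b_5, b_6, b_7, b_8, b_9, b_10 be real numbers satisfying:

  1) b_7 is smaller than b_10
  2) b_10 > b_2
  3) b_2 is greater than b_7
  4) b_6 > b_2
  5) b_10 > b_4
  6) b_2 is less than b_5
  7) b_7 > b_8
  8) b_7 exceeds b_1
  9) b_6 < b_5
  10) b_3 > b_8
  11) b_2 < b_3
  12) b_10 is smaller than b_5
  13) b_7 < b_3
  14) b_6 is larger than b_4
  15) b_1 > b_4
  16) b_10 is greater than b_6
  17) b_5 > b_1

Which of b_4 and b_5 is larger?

b_4 < b_1 and b_1 < b_7 give b_4 < b_7.
With b_7 < b_2: b_4 < b_1 < b_7 < b_2.
With b_2 < b_6: b_4 < b_1 < b_7 < b_2 < b_6.
Then b_6 < b_10 extends the chain to b_10.
Then b_10 < b_5 extends the chain to b_5.
So b_4 < b_5; b_5 is the larger of the two.

b_5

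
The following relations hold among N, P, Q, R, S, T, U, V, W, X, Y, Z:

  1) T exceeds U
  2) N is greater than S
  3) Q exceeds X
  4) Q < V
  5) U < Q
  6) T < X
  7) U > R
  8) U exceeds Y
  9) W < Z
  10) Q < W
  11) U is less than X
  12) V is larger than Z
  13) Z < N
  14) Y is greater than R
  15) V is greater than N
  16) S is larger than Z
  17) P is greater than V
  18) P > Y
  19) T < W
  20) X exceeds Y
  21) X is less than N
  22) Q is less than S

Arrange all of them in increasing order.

The consecutive links are each given: R < Y; Y < U; U < T; T < X; X < Q; Q < W; W < Z; Z < S; S < N; N < V; V < P.

R < Y < U < T < X < Q < W < Z < S < N < V < P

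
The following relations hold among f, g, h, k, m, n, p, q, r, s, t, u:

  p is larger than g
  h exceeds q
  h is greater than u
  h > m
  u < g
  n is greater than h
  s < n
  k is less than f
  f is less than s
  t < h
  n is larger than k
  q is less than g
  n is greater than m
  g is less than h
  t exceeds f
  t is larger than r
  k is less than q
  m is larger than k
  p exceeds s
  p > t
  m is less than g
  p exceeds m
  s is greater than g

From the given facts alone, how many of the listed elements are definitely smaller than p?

9

Directly below p: m, g, t, s.
One step further: k, q, f, u, r (9 so far).
No other element is forced below p by the given relations, so the count is 9.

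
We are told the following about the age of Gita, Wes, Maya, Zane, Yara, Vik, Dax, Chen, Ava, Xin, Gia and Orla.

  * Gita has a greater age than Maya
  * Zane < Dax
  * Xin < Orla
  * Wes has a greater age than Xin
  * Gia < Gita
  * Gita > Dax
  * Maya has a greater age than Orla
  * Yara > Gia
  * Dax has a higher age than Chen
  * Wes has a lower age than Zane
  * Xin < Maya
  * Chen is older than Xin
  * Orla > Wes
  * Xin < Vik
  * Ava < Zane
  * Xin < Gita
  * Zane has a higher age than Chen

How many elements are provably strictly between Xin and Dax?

Chaining upward from Xin reaches: Wes, Chen, Orla, Vik, Maya, Zane, Gita.
Chaining downward from Dax reaches: Wes, Chen, Ava, Zane.
Strictly between Xin and Dax are those in both lists: Wes, Chen, Zane — 3 elements.

3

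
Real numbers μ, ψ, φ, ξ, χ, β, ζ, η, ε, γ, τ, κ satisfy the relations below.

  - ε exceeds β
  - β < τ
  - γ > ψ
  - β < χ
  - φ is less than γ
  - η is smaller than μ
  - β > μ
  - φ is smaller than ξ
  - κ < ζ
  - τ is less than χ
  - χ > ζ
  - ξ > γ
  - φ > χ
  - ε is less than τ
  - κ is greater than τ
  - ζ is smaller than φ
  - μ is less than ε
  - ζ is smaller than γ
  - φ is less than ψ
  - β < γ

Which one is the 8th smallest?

χ

Piecing the relations together gives one ordering: η < μ < β < ε < τ < κ < ζ < χ < φ < ψ < γ < ξ.
The 8th smallest is χ.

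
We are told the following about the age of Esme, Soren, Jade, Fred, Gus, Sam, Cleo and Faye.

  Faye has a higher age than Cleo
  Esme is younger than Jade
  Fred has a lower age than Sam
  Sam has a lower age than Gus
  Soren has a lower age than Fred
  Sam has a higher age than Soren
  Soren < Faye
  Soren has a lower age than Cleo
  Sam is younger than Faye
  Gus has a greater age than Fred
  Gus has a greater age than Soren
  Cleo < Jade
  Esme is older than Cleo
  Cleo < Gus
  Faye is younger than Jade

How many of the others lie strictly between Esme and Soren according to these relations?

1

Chaining upward from Soren reaches: Cleo, Fred, Sam, Faye, Jade, Gus.
Chaining downward from Esme reaches: Cleo.
Strictly between Soren and Esme are those in both lists: Cleo — 1 element.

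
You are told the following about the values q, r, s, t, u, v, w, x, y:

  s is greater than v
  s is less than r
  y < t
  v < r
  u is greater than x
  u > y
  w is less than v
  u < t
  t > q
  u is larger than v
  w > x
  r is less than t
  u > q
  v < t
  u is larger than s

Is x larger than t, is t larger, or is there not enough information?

t

x < w and w < v give x < v.
Then v < s extends the chain to s.
Then s < u extends the chain to u.
With u < t: x < w < v < s < u < t.
So t is larger.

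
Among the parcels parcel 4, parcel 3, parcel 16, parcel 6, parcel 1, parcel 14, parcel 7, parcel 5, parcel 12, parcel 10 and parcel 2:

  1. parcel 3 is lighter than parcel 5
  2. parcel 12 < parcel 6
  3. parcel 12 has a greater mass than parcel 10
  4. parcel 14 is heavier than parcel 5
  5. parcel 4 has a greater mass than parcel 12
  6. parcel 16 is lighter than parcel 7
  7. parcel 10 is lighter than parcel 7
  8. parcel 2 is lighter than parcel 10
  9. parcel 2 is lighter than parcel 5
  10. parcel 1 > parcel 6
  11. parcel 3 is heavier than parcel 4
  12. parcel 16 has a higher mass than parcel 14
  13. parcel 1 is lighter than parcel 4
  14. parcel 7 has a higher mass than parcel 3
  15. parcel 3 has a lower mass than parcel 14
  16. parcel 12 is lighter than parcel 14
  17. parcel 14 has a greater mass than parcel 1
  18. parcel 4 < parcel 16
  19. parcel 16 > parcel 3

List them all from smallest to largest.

Nothing is placed below parcel 2, so it is least; from there parcel 2 < parcel 10; parcel 10 < parcel 12; parcel 12 < parcel 6; parcel 6 < parcel 1; parcel 1 < parcel 4; parcel 4 < parcel 3; parcel 3 < parcel 5; parcel 5 < parcel 14; parcel 14 < parcel 16; parcel 16 < parcel 7, each given directly.

parcel 2 < parcel 10 < parcel 12 < parcel 6 < parcel 1 < parcel 4 < parcel 3 < parcel 5 < parcel 14 < parcel 16 < parcel 7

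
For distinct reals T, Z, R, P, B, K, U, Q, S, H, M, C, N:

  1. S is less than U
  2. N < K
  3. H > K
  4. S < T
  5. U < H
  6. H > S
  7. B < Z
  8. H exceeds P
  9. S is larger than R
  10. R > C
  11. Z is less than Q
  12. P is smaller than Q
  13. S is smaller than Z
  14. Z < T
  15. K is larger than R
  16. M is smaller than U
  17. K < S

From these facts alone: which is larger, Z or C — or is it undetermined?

Z

The relevant relations are C < R; R < K; K < S; S < Z.
Together: C < R < K < S < Z.
So Z is larger.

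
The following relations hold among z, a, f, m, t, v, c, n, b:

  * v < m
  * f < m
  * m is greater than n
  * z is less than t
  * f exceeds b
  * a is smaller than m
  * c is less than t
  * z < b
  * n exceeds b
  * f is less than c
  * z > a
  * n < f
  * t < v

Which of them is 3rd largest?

The consecutive relations fix a unique order: a < z < b < n < f < c < t < v < m.
The 3rd largest is t.

t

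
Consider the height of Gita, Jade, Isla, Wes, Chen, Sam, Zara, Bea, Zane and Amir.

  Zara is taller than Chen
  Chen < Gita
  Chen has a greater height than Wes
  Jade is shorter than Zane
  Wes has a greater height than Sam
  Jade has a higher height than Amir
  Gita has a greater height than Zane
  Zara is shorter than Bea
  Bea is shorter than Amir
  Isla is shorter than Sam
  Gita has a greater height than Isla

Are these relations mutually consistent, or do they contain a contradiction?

consistent

Every relation is compatible with Isla < Sam < Wes < Chen < Zara < Bea < Amir < Jade < Zane < Gita; the set is consistent.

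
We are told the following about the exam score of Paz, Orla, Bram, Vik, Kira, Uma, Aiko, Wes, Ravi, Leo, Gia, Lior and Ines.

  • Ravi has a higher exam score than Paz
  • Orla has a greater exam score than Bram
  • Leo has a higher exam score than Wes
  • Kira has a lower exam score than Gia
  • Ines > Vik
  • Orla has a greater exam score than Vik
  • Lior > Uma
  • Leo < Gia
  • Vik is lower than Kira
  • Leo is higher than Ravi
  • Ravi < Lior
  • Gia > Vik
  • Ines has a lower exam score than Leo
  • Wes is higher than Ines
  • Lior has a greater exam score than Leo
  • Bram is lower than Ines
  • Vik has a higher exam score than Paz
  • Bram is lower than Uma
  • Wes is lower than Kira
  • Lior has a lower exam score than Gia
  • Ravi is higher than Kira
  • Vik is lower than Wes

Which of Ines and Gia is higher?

Chaining the given relations: Ines < Wes < Kira < Ravi < Leo < Lior < Gia.
So Ines < Gia; Gia is the higher of the two.

Gia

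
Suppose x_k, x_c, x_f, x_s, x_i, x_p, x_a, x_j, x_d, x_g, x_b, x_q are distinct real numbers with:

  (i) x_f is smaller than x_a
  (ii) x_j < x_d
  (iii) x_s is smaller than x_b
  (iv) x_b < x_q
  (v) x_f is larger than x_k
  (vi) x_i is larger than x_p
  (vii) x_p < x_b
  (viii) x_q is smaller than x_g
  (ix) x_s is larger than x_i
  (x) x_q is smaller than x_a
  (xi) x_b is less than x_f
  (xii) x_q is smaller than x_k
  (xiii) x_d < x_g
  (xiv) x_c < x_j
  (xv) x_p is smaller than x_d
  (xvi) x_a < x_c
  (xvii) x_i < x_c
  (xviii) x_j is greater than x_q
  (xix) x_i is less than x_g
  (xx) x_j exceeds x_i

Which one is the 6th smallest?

x_k

The consecutive relations fix a unique order: x_p < x_i < x_s < x_b < x_q < x_k < x_f < x_a < x_c < x_j < x_d < x_g.
The 6th smallest is x_k.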